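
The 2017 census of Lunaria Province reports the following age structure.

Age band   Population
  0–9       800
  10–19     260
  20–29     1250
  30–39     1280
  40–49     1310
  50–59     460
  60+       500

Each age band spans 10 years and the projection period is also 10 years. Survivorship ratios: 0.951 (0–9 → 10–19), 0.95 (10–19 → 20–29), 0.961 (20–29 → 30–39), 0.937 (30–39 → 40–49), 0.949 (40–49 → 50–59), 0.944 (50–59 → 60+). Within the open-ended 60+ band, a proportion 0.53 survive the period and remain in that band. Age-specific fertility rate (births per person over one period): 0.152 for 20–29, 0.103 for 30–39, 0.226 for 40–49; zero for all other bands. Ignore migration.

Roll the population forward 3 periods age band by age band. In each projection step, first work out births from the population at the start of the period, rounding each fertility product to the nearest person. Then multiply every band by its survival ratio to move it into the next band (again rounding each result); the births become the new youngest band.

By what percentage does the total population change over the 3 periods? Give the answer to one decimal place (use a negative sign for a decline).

After projecting period 1:
Births: 1250 * 0.152 = 190  |  1280 * 0.103 = 132  |  1310 * 0.226 = 296 ⇒ total 618
10–19: 800 * 0.951 = 761
20–29: 260 * 0.95 = 247
30–39: 1250 * 0.961 = 1201
40–49: 1280 * 0.937 = 1199
50–59: 1310 * 0.949 = 1243
60+: 460 * 0.944 + 500 * 0.53 = 434 + 265 = 699
Population now: 0–9=618, 10–19=761, 20–29=247, 30–39=1201, 40–49=1199, 50–59=1243, 60+=699
After projecting period 2:
Births: 247 * 0.152 = 38  |  1201 * 0.103 = 124  |  1199 * 0.226 = 271 ⇒ total 433
10–19: 618 * 0.951 = 588
20–29: 761 * 0.95 = 723
30–39: 247 * 0.961 = 237
40–49: 1201 * 0.937 = 1125
50–59: 1199 * 0.949 = 1138
60+: 1243 * 0.944 + 699 * 0.53 = 1173 + 370 = 1543
Population now: 0–9=433, 10–19=588, 20–29=723, 30–39=237, 40–49=1125, 50–59=1138, 60+=1543
After projecting period 3:
Births: 723 * 0.152 = 110  |  237 * 0.103 = 24  |  1125 * 0.226 = 254 ⇒ total 388
10–19: 433 * 0.951 = 412
20–29: 588 * 0.95 = 559
30–39: 723 * 0.961 = 695
40–49: 237 * 0.937 = 222
50–59: 1125 * 0.949 = 1068
60+: 1138 * 0.944 + 1543 * 0.53 = 1074 + 818 = 1892
Population now: 0–9=388, 10–19=412, 20–29=559, 30–39=695, 40–49=222, 50–59=1068, 60+=1892
Total: 5860 → 5236; change = -624; percentage change = -10.6%

-10.6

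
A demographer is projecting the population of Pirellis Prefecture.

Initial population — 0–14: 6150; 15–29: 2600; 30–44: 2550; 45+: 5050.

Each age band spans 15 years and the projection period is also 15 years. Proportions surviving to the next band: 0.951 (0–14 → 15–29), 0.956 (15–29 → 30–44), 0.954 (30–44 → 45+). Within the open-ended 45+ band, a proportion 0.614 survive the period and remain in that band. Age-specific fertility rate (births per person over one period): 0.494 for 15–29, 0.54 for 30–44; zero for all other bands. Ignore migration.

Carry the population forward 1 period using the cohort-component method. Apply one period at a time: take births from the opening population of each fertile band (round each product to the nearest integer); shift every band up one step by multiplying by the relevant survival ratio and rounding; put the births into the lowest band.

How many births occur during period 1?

Period 1.
Births: 2600 * 0.494 = 1284 ; 2550 * 0.54 = 1377 — total 2661
15–29: 6150 * 0.951 = 5849
30–44: 2600 * 0.956 = 2486
45+: 2550 * 0.954 + 5050 * 0.614 = 2433 + 3101 = 5534
Giving 2661 / 5849 / 2486 / 5534.

2661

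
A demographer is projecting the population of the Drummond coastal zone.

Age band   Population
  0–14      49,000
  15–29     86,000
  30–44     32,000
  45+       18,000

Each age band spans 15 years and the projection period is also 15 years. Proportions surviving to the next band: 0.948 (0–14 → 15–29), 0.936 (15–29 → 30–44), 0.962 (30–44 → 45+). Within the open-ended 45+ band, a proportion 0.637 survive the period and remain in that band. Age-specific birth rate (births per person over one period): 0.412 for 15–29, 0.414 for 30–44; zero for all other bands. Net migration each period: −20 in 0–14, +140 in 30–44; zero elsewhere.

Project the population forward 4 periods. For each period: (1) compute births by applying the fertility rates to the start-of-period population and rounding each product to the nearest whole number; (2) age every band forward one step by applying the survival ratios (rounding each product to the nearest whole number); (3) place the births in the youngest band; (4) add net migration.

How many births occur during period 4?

Period 1:
Births: 86000 × 0.412 = 35432  |  32000 × 0.414 = 13248 ⇒ total 48680
15–29: 49000 × 0.948 = 46452
30–44: 86000 × 0.936 = 80496
45+: 32000 × 0.962 + 18000 × 0.637 = 30784 + 11466 = 42250
Net migration: 0–14 − 20 → 48660; 30–44 + 140 → 80636
Giving 48660 / 46452 / 80636 / 42250.
Period 2:
Births: 46452 × 0.412 = 19138  |  80636 × 0.414 = 33383 ⇒ total 52521
15–29: 48660 × 0.948 = 46130
30–44: 46452 × 0.936 = 43479
45+: 80636 × 0.962 + 42250 × 0.637 = 77572 + 26913 = 104485
Net migration: 0–14 − 20 → 52501; 30–44 + 140 → 43619
Giving 52501 / 46130 / 43619 / 104485.
Period 3:
Births: 46130 × 0.412 = 19006  |  43619 × 0.414 = 18058 ⇒ total 37064
15–29: 52501 × 0.948 = 49771
30–44: 46130 × 0.936 = 43178
45+: 43619 × 0.962 + 104485 × 0.637 = 41961 + 66557 = 108518
Net migration: 0–14 − 20 → 37044; 30–44 + 140 → 43318
Giving 37044 / 49771 / 43318 / 108518.
Period 4:
Births: 49771 × 0.412 = 20506  |  43318 × 0.414 = 17934 ⇒ total 38440
15–29: 37044 × 0.948 = 35118
30–44: 49771 × 0.936 = 46586
45+: 43318 × 0.962 + 108518 × 0.637 = 41672 + 69126 = 110798
Net migration: 0–14 − 20 → 38420; 30–44 + 140 → 46726
Giving 38420 / 35118 / 46726 / 110798.

38440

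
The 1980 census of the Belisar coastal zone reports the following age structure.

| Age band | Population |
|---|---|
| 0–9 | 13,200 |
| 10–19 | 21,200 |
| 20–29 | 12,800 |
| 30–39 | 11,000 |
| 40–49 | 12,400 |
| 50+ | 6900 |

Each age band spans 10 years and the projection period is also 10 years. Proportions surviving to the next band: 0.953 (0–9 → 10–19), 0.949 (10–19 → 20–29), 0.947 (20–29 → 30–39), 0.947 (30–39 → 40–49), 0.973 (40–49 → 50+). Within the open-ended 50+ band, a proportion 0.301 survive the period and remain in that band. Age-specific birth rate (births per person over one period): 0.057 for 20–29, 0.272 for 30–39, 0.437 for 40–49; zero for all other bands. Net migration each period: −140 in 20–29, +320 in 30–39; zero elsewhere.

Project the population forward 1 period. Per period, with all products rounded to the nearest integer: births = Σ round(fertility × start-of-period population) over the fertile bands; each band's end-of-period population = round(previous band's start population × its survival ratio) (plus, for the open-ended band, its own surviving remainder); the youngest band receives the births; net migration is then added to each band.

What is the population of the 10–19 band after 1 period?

After projecting period 1:
Births: 12800 * 0.057 = 730, 11000 * 0.272 = 2992, 12400 * 0.437 = 5419 — total 9141
10–19: 13200 * 0.953 = 12580
20–29: 21200 * 0.949 = 20119
30–39: 12800 * 0.947 = 12122
40–49: 11000 * 0.947 = 10417
50+: 12400 * 0.973 + 6900 * 0.301 = 12065 + 2077 = 14142
Net migration: 20–29 − 140 → 19979; 30–39 + 320 → 12442
Population now: 0–9=9141, 10–19=12580, 20–29=19979, 30–39=12442, 40–49=10417, 50+=14142

12580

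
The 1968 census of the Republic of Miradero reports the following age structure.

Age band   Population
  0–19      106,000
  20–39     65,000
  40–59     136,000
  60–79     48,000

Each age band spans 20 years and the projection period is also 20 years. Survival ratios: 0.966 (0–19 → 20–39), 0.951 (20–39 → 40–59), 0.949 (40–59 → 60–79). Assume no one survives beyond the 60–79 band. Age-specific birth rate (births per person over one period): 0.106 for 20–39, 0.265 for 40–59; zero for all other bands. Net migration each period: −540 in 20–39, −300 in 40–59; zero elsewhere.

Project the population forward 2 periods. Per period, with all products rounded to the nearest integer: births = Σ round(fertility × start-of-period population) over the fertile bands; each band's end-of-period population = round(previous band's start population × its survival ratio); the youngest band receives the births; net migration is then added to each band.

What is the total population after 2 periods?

(Groups numbered youngest = 1 to oldest = 4.)
After projecting period 1:
Births: 65000 * 0.106 = 6890 ; 136000 * 0.265 = 36040 → total 42930
Group 2: 106000 * 0.966 = 102396
Group 3: 65000 * 0.951 = 61815
Group 4: 136000 * 0.949 = 129064
Net migration: Group 2 − 540 → 101856; Group 3 − 300 → 61515
Giving 42930 / 101856 / 61515 / 129064.
After projecting period 2:
Births: 101856 * 0.106 = 10797 ; 61515 * 0.265 = 16301 → total 27098
Group 2: 42930 * 0.966 = 41470
Group 3: 101856 * 0.951 = 96865
Group 4: 61515 * 0.949 = 58378
Net migration: Group 2 − 540 → 40930; Group 3 − 300 → 96565
Giving 27098 / 40930 / 96565 / 58378.
Total after period 2: 27098 + 40930 + 96565 + 58378 = 222971

222971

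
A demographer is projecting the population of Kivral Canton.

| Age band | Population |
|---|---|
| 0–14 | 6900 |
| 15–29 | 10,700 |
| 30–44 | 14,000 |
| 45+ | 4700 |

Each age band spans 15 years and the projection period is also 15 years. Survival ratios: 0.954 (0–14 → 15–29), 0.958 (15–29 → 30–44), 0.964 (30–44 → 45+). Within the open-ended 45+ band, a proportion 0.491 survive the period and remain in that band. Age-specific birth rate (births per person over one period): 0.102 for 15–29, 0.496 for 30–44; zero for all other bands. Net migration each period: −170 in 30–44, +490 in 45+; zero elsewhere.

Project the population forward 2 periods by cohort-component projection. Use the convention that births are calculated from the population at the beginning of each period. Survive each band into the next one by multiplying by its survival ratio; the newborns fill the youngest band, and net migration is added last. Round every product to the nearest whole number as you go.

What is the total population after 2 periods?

37681

(Bands numbered youngest = 1 to oldest = 4.)
Period 1.
Births: 10700 × 0.102 = 1091 ; 14000 × 0.496 = 6944 → 8035
Band 2: 6900 × 0.954 = 6583
Band 3: 10700 × 0.958 = 10251
Band 4: 14000 × 0.964 + 4700 × 0.491 = 13496 + 2308 = 15804
Net migration: Band 3 − 170 → 10081; Band 4 + 490 → 16294
End of period: [8035, 6583, 10081, 16294]
Period 2.
Births: 6583 × 0.102 = 671 ; 10081 × 0.496 = 5000 → 5671
Band 2: 8035 × 0.954 = 7665
Band 3: 6583 × 0.958 = 6307
Band 4: 10081 × 0.964 + 16294 × 0.491 = 9718 + 8000 = 17718
Net migration: Band 3 − 170 → 6137; Band 4 + 490 → 18208
End of period: [5671, 7665, 6137, 18208]
Total after period 2: 5671 + 7665 + 6137 + 18208 = 37681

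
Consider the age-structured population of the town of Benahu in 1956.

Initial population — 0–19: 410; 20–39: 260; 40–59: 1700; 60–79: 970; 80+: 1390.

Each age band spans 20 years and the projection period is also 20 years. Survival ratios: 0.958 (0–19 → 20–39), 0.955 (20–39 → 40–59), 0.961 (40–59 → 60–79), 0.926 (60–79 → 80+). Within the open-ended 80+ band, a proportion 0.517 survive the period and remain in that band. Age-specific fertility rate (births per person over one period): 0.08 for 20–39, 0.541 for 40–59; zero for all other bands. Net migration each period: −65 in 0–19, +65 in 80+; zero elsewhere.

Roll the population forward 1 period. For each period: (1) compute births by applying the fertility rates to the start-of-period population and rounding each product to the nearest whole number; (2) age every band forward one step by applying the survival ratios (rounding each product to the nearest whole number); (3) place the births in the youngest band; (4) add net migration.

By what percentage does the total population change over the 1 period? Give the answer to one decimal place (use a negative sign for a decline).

Call the groups 1 to 5, youngest first.
Period 1.
Births: 260 × 0.08 = 21, 1700 × 0.541 = 920 → total 941
Group 2: 410 × 0.958 = 393
Group 3: 260 × 0.955 = 248
Group 4: 1700 × 0.961 = 1634
Group 5: 970 × 0.926 + 1390 × 0.517 = 898 + 719 = 1617
Net migration: Group 1 − 65 → 876; Group 5 + 65 → 1682
Population now: 0–19=876, 20–39=393, 40–59=248, 60–79=1634, 80+=1682
Total: 4730 → 4833; change = 103; percentage change = 2.2%

2.2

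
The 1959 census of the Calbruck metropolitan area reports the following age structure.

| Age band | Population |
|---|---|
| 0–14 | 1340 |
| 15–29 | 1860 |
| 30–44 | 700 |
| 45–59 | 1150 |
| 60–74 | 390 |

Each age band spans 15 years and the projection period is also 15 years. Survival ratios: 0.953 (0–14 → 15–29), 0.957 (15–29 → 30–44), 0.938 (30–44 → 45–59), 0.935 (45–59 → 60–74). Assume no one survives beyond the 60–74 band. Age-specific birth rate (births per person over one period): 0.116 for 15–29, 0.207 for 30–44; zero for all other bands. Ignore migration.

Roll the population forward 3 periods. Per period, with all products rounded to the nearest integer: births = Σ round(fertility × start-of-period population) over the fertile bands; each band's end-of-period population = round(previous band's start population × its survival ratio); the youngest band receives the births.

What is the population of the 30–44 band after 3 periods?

[period 1]
Births: 1860 * 0.116 = 216  |  700 * 0.207 = 145 ⇒ total 361
15–29: 1340 * 0.953 = 1277
30–44: 1860 * 0.957 = 1780
45–59: 700 * 0.938 = 657
60–74: 1150 * 0.935 = 1075
End of period: [361, 1277, 1780, 657, 1075]
[period 2]
Births: 1277 * 0.116 = 148  |  1780 * 0.207 = 368 ⇒ total 516
15–29: 361 * 0.953 = 344
30–44: 1277 * 0.957 = 1222
45–59: 1780 * 0.938 = 1670
60–74: 657 * 0.935 = 614
End of period: [516, 344, 1222, 1670, 614]
[period 3]
Births: 344 * 0.116 = 40  |  1222 * 0.207 = 253 ⇒ total 293
15–29: 516 * 0.953 = 492
30–44: 344 * 0.957 = 329
45–59: 1222 * 0.938 = 1146
60–74: 1670 * 0.935 = 1561
End of period: [293, 492, 329, 1146, 1561]

329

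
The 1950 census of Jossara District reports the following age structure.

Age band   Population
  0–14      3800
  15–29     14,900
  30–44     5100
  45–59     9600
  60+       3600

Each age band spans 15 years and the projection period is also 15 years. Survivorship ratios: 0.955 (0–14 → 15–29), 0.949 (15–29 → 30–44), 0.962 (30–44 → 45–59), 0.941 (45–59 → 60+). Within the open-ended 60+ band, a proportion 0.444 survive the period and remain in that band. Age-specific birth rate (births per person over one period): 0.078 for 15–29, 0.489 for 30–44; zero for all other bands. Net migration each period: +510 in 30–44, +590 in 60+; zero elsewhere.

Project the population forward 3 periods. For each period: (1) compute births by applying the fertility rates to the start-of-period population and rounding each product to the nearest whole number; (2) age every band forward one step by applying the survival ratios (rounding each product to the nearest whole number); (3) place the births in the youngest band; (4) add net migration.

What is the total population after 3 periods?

35321

[period 1]
Births: 14900 × 0.078 = 1162, 5100 × 0.489 = 2494 ⇒ total 3656
15–29: 3800 × 0.955 = 3629
30–44: 14900 × 0.949 = 14140
45–59: 5100 × 0.962 = 4906
60+: 9600 × 0.941 + 3600 × 0.444 = 9034 + 1598 = 10632
Net migration: 30–44 + 510 → 14650; 60+ + 590 → 11222
End of period: [3656, 3629, 14650, 4906, 11222]
[period 2]
Births: 3629 × 0.078 = 283, 14650 × 0.489 = 7164 ⇒ total 7447
15–29: 3656 × 0.955 = 3491
30–44: 3629 × 0.949 = 3444
45–59: 14650 × 0.962 = 14093
60+: 4906 × 0.941 + 11222 × 0.444 = 4617 + 4983 = 9600
Net migration: 30–44 + 510 → 3954; 60+ + 590 → 10190
End of period: [7447, 3491, 3954, 14093, 10190]
[period 3]
Births: 3491 × 0.078 = 272, 3954 × 0.489 = 1934 ⇒ total 2206
15–29: 7447 × 0.955 = 7112
30–44: 3491 × 0.949 = 3313
45–59: 3954 × 0.962 = 3804
60+: 14093 × 0.941 + 10190 × 0.444 = 13262 + 4524 = 17786
Net migration: 30–44 + 510 → 3823; 60+ + 590 → 18376
End of period: [2206, 7112, 3823, 3804, 18376]
Total after period 3: 2206 + 7112 + 3823 + 3804 + 18376 = 35321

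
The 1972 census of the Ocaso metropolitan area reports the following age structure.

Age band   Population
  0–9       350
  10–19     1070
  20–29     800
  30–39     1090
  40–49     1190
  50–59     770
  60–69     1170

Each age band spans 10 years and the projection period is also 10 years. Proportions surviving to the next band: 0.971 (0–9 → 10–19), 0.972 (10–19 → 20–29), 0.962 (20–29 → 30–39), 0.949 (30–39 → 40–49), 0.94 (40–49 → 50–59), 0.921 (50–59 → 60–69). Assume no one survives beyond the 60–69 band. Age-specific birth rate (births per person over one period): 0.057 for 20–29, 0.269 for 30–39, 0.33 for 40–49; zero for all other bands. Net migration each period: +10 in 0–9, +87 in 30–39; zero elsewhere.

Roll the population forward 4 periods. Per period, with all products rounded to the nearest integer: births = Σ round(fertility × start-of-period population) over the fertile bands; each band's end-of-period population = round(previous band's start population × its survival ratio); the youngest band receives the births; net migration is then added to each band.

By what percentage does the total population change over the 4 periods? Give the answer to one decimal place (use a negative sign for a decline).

— Period 1 —
Births: 800 × 0.057 = 46 ; 1090 × 0.269 = 293 ; 1190 × 0.33 = 393 → 732
10–19: 350 × 0.971 = 340
20–29: 1070 × 0.972 = 1040
30–39: 800 × 0.962 = 770
40–49: 1090 × 0.949 = 1034
50–59: 1190 × 0.94 = 1119
60–69: 770 × 0.921 = 709
Net migration: 0–9 + 10 → 742; 30–39 + 87 → 857
Population now: 0–9=742, 10–19=340, 20–29=1040, 30–39=857, 40–49=1034, 50–59=1119, 60–69=709
— Period 2 —
Births: 1040 × 0.057 = 59 ; 857 × 0.269 = 231 ; 1034 × 0.33 = 341 → 631
10–19: 742 × 0.971 = 720
20–29: 340 × 0.972 = 330
30–39: 1040 × 0.962 = 1000
40–49: 857 × 0.949 = 813
50–59: 1034 × 0.94 = 972
60–69: 1119 × 0.921 = 1031
Net migration: 0–9 + 10 → 641; 30–39 + 87 → 1087
Population now: 0–9=641, 10–19=720, 20–29=330, 30–39=1087, 40–49=813, 50–59=972, 60–69=1031
— Period 3 —
Births: 330 × 0.057 = 19 ; 1087 × 0.269 = 292 ; 813 × 0.33 = 268 → 579
10–19: 641 × 0.971 = 622
20–29: 720 × 0.972 = 700
30–39: 330 × 0.962 = 317
40–49: 1087 × 0.949 = 1032
50–59: 813 × 0.94 = 764
60–69: 972 × 0.921 = 895
Net migration: 0–9 + 10 → 589; 30–39 + 87 → 404
Population now: 0–9=589, 10–19=622, 20–29=700, 30–39=404, 40–49=1032, 50–59=764, 60–69=895
— Period 4 —
Births: 700 × 0.057 = 40 ; 404 × 0.269 = 109 ; 1032 × 0.33 = 341 → 490
10–19: 589 × 0.971 = 572
20–29: 622 × 0.972 = 605
30–39: 700 × 0.962 = 673
40–49: 404 × 0.949 = 383
50–59: 1032 × 0.94 = 970
60–69: 764 × 0.921 = 704
Net migration: 0–9 + 10 → 500; 30–39 + 87 → 760
Population now: 0–9=500, 10–19=572, 20–29=605, 30–39=760, 40–49=383, 50–59=970, 60–69=704
Total: 6440 → 4494; change = -1946; percentage change = -30.2%

-30.2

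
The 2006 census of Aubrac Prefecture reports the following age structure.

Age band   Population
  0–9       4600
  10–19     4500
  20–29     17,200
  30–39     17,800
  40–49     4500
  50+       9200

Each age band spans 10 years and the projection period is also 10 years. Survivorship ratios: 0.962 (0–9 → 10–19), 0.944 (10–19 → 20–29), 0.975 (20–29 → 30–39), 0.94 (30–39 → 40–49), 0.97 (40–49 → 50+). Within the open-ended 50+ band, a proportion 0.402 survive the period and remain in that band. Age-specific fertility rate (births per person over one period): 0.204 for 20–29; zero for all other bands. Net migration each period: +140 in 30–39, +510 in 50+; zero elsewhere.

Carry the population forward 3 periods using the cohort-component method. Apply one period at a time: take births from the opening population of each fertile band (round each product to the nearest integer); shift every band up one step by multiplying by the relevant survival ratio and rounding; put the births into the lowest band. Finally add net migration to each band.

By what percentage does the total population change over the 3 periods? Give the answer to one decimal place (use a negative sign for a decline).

-35.7

After projecting period 1:
Births: 17200 × 0.204 = 3509
10–19: 4600 × 0.962 = 4425
20–29: 4500 × 0.944 = 4248
30–39: 17200 × 0.975 = 16770
40–49: 17800 × 0.94 = 16732
50+: 4500 × 0.97 + 9200 × 0.402 = 4365 + 3698 = 8063
Net migration: 30–39 + 140 → 16910; 50+ + 510 → 8573
End of period: [3509, 4425, 4248, 16910, 16732, 8573]
After projecting period 2:
Births: 4248 × 0.204 = 867
10–19: 3509 × 0.962 = 3376
20–29: 4425 × 0.944 = 4177
30–39: 4248 × 0.975 = 4142
40–49: 16910 × 0.94 = 15895
50+: 16732 × 0.97 + 8573 × 0.402 = 16230 + 3446 = 19676
Net migration: 30–39 + 140 → 4282; 50+ + 510 → 20186
End of period: [867, 3376, 4177, 4282, 15895, 20186]
After projecting period 3:
Births: 4177 × 0.204 = 852
10–19: 867 × 0.962 = 834
20–29: 3376 × 0.944 = 3187
30–39: 4177 × 0.975 = 4073
40–49: 4282 × 0.94 = 4025
50+: 15895 × 0.97 + 20186 × 0.402 = 15418 + 8115 = 23533
Net migration: 30–39 + 140 → 4213; 50+ + 510 → 24043
End of period: [852, 834, 3187, 4213, 4025, 24043]
Total: 57800 → 37154; change = -20646; percentage change = -35.7%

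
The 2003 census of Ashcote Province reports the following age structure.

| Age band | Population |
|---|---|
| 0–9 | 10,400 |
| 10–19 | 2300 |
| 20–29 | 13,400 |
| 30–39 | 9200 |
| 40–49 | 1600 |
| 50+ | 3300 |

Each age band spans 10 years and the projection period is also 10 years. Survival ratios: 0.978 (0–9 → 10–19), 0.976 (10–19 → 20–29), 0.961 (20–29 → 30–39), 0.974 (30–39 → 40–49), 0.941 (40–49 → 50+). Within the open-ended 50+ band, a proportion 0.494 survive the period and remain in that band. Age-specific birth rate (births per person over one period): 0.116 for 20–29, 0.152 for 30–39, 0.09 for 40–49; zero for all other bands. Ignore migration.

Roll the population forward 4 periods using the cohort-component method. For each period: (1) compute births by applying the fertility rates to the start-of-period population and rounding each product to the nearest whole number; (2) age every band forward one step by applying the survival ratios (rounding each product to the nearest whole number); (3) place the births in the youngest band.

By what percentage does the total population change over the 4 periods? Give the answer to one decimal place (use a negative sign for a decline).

After projecting period 1:
Births: 13400 * 0.116 = 1554 ; 9200 * 0.152 = 1398 ; 1600 * 0.09 = 144 — total 3096
10–19: 10400 * 0.978 = 10171
20–29: 2300 * 0.976 = 2245
30–39: 13400 * 0.961 = 12877
40–49: 9200 * 0.974 = 8961
50+: 1600 * 0.941 + 3300 * 0.494 = 1506 + 1630 = 3136
Giving 3096 / 10171 / 2245 / 12877 / 8961 / 3136.
After projecting period 2:
Births: 2245 * 0.116 = 260 ; 12877 * 0.152 = 1957 ; 8961 * 0.09 = 806 — total 3023
10–19: 3096 * 0.978 = 3028
20–29: 10171 * 0.976 = 9927
30–39: 2245 * 0.961 = 2157
40–49: 12877 * 0.974 = 12542
50+: 8961 * 0.941 + 3136 * 0.494 = 8432 + 1549 = 9981
Giving 3023 / 3028 / 9927 / 2157 / 12542 / 9981.
After projecting period 3:
Births: 9927 * 0.116 = 1152 ; 2157 * 0.152 = 328 ; 12542 * 0.09 = 1129 — total 2609
10–19: 3023 * 0.978 = 2956
20–29: 3028 * 0.976 = 2955
30–39: 9927 * 0.961 = 9540
40–49: 2157 * 0.974 = 2101
50+: 12542 * 0.941 + 9981 * 0.494 = 11802 + 4931 = 16733
Giving 2609 / 2956 / 2955 / 9540 / 2101 / 16733.
After projecting period 4:
Births: 2955 * 0.116 = 343 ; 9540 * 0.152 = 1450 ; 2101 * 0.09 = 189 — total 1982
10–19: 2609 * 0.978 = 2552
20–29: 2956 * 0.976 = 2885
30–39: 2955 * 0.961 = 2840
40–49: 9540 * 0.974 = 9292
50+: 2101 * 0.941 + 16733 * 0.494 = 1977 + 8266 = 10243
Giving 1982 / 2552 / 2885 / 2840 / 9292 / 10243.
Total: 40200 → 29794; change = -10406; percentage change = -25.9%

-25.9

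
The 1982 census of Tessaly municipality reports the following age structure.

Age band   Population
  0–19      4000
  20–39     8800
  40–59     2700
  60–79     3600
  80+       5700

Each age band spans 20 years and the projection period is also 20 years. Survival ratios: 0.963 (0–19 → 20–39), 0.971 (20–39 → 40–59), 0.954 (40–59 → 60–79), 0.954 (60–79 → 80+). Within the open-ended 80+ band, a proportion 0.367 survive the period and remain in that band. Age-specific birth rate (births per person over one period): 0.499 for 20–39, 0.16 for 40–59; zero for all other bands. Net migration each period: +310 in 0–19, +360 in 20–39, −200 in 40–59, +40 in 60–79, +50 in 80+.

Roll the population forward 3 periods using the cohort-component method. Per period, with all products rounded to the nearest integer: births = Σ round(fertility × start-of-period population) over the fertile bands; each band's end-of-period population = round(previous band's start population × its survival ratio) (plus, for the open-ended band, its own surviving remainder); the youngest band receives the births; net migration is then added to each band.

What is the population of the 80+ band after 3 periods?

9368

Numbering the bands 1..5 from youngest to oldest:
Period 1:
Births: 8800 × 0.499 = 4391, 2700 × 0.16 = 432 → total 4823
Band 2: 4000 × 0.963 = 3852
Band 3: 8800 × 0.971 = 8545
Band 4: 2700 × 0.954 = 2576
Band 5: 3600 × 0.954 + 5700 × 0.367 = 3434 + 2092 = 5526
Net migration: Band 1 + 310 → 5133; Band 2 + 360 → 4212; Band 3 − 200 → 8345; Band 4 + 40 → 2616; Band 5 + 50 → 5576
End of period: [5133, 4212, 8345, 2616, 5576]
Period 2:
Births: 4212 × 0.499 = 2102, 8345 × 0.16 = 1335 → total 3437
Band 2: 5133 × 0.963 = 4943
Band 3: 4212 × 0.971 = 4090
Band 4: 8345 × 0.954 = 7961
Band 5: 2616 × 0.954 + 5576 × 0.367 = 2496 + 2046 = 4542
Net migration: Band 1 + 310 → 3747; Band 2 + 360 → 5303; Band 3 − 200 → 3890; Band 4 + 40 → 8001; Band 5 + 50 → 4592
End of period: [3747, 5303, 3890, 8001, 4592]
Period 3:
Births: 5303 × 0.499 = 2646, 3890 × 0.16 = 622 → total 3268
Band 2: 3747 × 0.963 = 3608
Band 3: 5303 × 0.971 = 5149
Band 4: 3890 × 0.954 = 3711
Band 5: 8001 × 0.954 + 4592 × 0.367 = 7633 + 1685 = 9318
Net migration: Band 1 + 310 → 3578; Band 2 + 360 → 3968; Band 3 − 200 → 4949; Band 4 + 40 → 3751; Band 5 + 50 → 9368
End of period: [3578, 3968, 4949, 3751, 9368]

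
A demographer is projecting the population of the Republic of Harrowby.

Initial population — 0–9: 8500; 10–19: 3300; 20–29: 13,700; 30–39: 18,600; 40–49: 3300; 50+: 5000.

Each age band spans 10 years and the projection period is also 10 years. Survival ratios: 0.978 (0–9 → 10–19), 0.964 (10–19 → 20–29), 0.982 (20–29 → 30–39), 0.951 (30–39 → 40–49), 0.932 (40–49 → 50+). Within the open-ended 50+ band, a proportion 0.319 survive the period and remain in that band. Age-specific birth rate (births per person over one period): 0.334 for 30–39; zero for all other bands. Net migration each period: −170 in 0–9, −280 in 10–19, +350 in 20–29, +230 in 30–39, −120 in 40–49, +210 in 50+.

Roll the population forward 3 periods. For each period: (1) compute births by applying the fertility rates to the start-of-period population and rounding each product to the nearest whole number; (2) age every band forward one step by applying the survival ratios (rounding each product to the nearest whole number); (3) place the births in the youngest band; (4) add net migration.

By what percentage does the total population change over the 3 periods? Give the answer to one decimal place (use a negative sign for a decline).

-22.8

Period 1:
Births: 18600 × 0.334 = 6212
10–19: 8500 × 0.978 = 8313
20–29: 3300 × 0.964 = 3181
30–39: 13700 × 0.982 = 13453
40–49: 18600 × 0.951 = 17689
50+: 3300 × 0.932 + 5000 × 0.319 = 3076 + 1595 = 4671
Net migration: 0–9 − 170 → 6042; 10–19 − 280 → 8033; 20–29 + 350 → 3531; 30–39 + 230 → 13683; 40–49 − 120 → 17569; 50+ + 210 → 4881
Giving 6042 / 8033 / 3531 / 13683 / 17569 / 4881.
Period 2:
Births: 13683 × 0.334 = 4570
10–19: 6042 × 0.978 = 5909
20–29: 8033 × 0.964 = 7744
30–39: 3531 × 0.982 = 3467
40–49: 13683 × 0.951 = 13013
50+: 17569 × 0.932 + 4881 × 0.319 = 16374 + 1557 = 17931
Net migration: 0–9 − 170 → 4400; 10–19 − 280 → 5629; 20–29 + 350 → 8094; 30–39 + 230 → 3697; 40–49 − 120 → 12893; 50+ + 210 → 18141
Giving 4400 / 5629 / 8094 / 3697 / 12893 / 18141.
Period 3:
Births: 3697 × 0.334 = 1235
10–19: 4400 × 0.978 = 4303
20–29: 5629 × 0.964 = 5426
30–39: 8094 × 0.982 = 7948
40–49: 3697 × 0.951 = 3516
50+: 12893 × 0.932 + 18141 × 0.319 = 12016 + 5787 = 17803
Net migration: 0–9 − 170 → 1065; 10–19 − 280 → 4023; 20–29 + 350 → 5776; 30–39 + 230 → 8178; 40–49 − 120 → 3396; 50+ + 210 → 18013
Giving 1065 / 4023 / 5776 / 8178 / 3396 / 18013.
Total: 52400 → 40451; change = -11949; percentage change = -22.8%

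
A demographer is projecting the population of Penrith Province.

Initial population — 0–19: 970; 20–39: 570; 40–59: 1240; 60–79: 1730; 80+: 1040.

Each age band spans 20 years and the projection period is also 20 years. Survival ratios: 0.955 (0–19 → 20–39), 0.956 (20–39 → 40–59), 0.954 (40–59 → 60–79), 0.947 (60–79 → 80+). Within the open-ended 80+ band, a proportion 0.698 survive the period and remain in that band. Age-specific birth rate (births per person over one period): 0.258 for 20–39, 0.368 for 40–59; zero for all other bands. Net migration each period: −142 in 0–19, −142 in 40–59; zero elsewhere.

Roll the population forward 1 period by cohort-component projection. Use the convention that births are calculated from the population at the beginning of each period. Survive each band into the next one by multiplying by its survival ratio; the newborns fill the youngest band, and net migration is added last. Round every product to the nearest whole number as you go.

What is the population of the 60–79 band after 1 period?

Call the groups 1 to 5, youngest first.
After projecting period 1:
Births: 570 × 0.258 = 147  |  1240 × 0.368 = 456 — total 603
Group 2: 970 × 0.955 = 926
Group 3: 570 × 0.956 = 545
Group 4: 1240 × 0.954 = 1183
Group 5: 1730 × 0.947 + 1040 × 0.698 = 1638 + 726 = 2364
Net migration: Group 1 − 142 → 461; Group 3 − 142 → 403
→ [461, 926, 403, 1183, 2364]

1183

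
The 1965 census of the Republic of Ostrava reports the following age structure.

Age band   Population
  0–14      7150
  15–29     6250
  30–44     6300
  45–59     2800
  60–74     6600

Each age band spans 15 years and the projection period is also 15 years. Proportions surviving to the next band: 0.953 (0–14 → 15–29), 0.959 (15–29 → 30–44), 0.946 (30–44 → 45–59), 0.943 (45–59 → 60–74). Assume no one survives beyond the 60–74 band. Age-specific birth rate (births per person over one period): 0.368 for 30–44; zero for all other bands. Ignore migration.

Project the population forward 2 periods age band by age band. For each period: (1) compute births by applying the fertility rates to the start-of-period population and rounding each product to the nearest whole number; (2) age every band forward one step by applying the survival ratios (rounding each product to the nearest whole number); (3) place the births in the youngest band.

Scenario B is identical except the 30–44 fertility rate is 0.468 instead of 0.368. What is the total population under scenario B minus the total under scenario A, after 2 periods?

1199

Numbering the bands 1..5 from youngest to oldest:
— Period 1 —
Births: 6300 × 0.368 = 2318
Band 2: 7150 × 0.953 = 6814
Band 3: 6250 × 0.959 = 5994
Band 4: 6300 × 0.946 = 5960
Band 5: 2800 × 0.943 = 2640
Population now: 0–14=2318, 15–29=6814, 30–44=5994, 45–59=5960, 60–74=2640
— Period 2 —
Births: 5994 × 0.368 = 2206
Band 2: 2318 × 0.953 = 2209
Band 3: 6814 × 0.959 = 6535
Band 4: 5994 × 0.946 = 5670
Band 5: 5960 × 0.943 = 5620
Population now: 0–14=2206, 15–29=2209, 30–44=6535, 45–59=5670, 60–74=5620
Scenario A total after 2 periods: 22240
Scenario B projection —
— Period 1 —
Births: 6300 × 0.468 = 2948
Band 2: 7150 × 0.953 = 6814
Band 3: 6250 × 0.959 = 5994
Band 4: 6300 × 0.946 = 5960
Band 5: 2800 × 0.943 = 2640
Population now: 0–14=2948, 15–29=6814, 30–44=5994, 45–59=5960, 60–74=2640
— Period 2 —
Births: 5994 × 0.468 = 2805
Band 2: 2948 × 0.953 = 2809
Band 3: 6814 × 0.959 = 6535
Band 4: 5994 × 0.946 = 5670
Band 5: 5960 × 0.943 = 5620
Population now: 0–14=2805, 15–29=2809, 30–44=6535, 45–59=5670, 60–74=5620
Scenario B total after 2 periods: 23439
Difference B − A = 23439 − 22240 = 1199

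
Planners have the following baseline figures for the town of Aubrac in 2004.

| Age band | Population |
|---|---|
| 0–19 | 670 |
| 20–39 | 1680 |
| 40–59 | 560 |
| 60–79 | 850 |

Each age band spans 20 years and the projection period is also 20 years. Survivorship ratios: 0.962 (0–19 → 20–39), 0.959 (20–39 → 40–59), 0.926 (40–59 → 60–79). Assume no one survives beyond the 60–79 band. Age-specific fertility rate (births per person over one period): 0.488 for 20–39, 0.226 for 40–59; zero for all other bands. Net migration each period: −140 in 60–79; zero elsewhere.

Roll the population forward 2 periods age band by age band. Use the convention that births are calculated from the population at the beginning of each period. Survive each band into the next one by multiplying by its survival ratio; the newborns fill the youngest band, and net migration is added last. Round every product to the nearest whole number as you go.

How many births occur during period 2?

After projecting period 1:
Births: 1680 * 0.488 = 820  |  560 * 0.226 = 127 — total 947
20–39: 670 * 0.962 = 645
40–59: 1680 * 0.959 = 1611
60–79: 560 * 0.926 = 519
Net migration: 60–79 − 140 → 379
Giving 947 / 645 / 1611 / 379.
After projecting period 2:
Births: 645 * 0.488 = 315  |  1611 * 0.226 = 364 — total 679
20–39: 947 * 0.962 = 911
40–59: 645 * 0.959 = 619
60–79: 1611 * 0.926 = 1492
Net migration: 60–79 − 140 → 1352
Giving 679 / 911 / 619 / 1352.

679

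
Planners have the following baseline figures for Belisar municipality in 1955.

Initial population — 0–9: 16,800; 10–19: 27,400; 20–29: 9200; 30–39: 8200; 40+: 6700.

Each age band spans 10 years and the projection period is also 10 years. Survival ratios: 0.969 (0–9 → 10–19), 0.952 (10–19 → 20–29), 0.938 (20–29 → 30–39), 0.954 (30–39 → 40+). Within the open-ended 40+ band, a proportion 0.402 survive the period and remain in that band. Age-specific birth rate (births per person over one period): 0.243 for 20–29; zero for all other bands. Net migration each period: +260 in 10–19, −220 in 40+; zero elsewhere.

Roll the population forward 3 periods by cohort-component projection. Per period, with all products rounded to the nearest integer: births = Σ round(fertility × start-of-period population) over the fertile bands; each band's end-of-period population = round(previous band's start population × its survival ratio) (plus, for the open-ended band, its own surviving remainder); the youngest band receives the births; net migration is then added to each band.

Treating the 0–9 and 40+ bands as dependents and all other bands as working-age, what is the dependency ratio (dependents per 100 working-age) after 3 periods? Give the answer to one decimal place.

135.6

Period 1.
Births: 9200 × 0.243 = 2236
10–19: 16800 × 0.969 = 16279
20–29: 27400 × 0.952 = 26085
30–39: 9200 × 0.938 = 8630
40+: 8200 × 0.954 + 6700 × 0.402 = 7823 + 2693 = 10516
Net migration: 10–19 + 260 → 16539; 40+ − 220 → 10296
End of period: [2236, 16539, 26085, 8630, 10296]
Period 2.
Births: 26085 × 0.243 = 6339
10–19: 2236 × 0.969 = 2167
20–29: 16539 × 0.952 = 15745
30–39: 26085 × 0.938 = 24468
40+: 8630 × 0.954 + 10296 × 0.402 = 8233 + 4139 = 12372
Net migration: 10–19 + 260 → 2427; 40+ − 220 → 12152
End of period: [6339, 2427, 15745, 24468, 12152]
Period 3.
Births: 15745 × 0.243 = 3826
10–19: 6339 × 0.969 = 6142
20–29: 2427 × 0.952 = 2311
30–39: 15745 × 0.938 = 14769
40+: 24468 × 0.954 + 12152 × 0.402 = 23342 + 4885 = 28227
Net migration: 10–19 + 260 → 6402; 40+ − 220 → 28007
End of period: [3826, 6402, 2311, 14769, 28007]
Dependents (band 0–9 + band 40+) = 3826 + 28007 = 31833; working-age = 23482; ratio = 31833/23482 × 100 = 135.6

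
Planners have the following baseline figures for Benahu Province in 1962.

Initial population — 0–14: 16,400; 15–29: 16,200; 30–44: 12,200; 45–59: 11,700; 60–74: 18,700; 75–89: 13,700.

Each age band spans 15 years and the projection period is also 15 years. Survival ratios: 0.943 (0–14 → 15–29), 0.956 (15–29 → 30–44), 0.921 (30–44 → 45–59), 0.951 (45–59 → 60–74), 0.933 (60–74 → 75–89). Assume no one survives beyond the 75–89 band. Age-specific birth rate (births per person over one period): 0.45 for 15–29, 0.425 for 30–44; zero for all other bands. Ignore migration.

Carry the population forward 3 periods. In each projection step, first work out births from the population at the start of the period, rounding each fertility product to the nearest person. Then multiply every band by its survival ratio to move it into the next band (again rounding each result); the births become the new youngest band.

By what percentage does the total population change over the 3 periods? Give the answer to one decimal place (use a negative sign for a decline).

-18.2

— Period 1 —
Births: 16200 * 0.45 = 7290 ; 12200 * 0.425 = 5185 — total 12475
15–29: 16400 * 0.943 = 15465
30–44: 16200 * 0.956 = 15487
45–59: 12200 * 0.921 = 11236
60–74: 11700 * 0.951 = 11127
75–89: 18700 * 0.933 = 17447
Giving 12475 / 15465 / 15487 / 11236 / 11127 / 17447.
— Period 2 —
Births: 15465 * 0.45 = 6959 ; 15487 * 0.425 = 6582 — total 13541
15–29: 12475 * 0.943 = 11764
30–44: 15465 * 0.956 = 14785
45–59: 15487 * 0.921 = 14264
60–74: 11236 * 0.951 = 10685
75–89: 11127 * 0.933 = 10381
Giving 13541 / 11764 / 14785 / 14264 / 10685 / 10381.
— Period 3 —
Births: 11764 * 0.45 = 5294 ; 14785 * 0.425 = 6284 — total 11578
15–29: 13541 * 0.943 = 12769
30–44: 11764 * 0.956 = 11246
45–59: 14785 * 0.921 = 13617
60–74: 14264 * 0.951 = 13565
75–89: 10685 * 0.933 = 9969
Giving 11578 / 12769 / 11246 / 13617 / 13565 / 9969.
Total: 88900 → 72744; change = -16156; percentage change = -18.2%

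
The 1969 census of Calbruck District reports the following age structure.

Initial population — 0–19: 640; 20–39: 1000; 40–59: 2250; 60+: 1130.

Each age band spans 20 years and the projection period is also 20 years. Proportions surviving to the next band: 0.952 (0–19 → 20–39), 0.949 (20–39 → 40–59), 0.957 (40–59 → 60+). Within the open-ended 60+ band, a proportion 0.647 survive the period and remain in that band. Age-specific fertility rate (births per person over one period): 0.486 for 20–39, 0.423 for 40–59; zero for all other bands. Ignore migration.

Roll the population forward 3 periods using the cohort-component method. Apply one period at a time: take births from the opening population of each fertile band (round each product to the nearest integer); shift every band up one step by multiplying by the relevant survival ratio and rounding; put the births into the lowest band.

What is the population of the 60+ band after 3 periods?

2348

— Period 1 —
Births: 1000 × 0.486 = 486, 2250 × 0.423 = 952 → total 1438
20–39: 640 × 0.952 = 609
40–59: 1000 × 0.949 = 949
60+: 2250 × 0.957 + 1130 × 0.647 = 2153 + 731 = 2884
Population now: 0–19=1438, 20–39=609, 40–59=949, 60+=2884
— Period 2 —
Births: 609 × 0.486 = 296, 949 × 0.423 = 401 → total 697
20–39: 1438 × 0.952 = 1369
40–59: 609 × 0.949 = 578
60+: 949 × 0.957 + 2884 × 0.647 = 908 + 1866 = 2774
Population now: 0–19=697, 20–39=1369, 40–59=578, 60+=2774
— Period 3 —
Births: 1369 × 0.486 = 665, 578 × 0.423 = 244 → total 909
20–39: 697 × 0.952 = 664
40–59: 1369 × 0.949 = 1299
60+: 578 × 0.957 + 2774 × 0.647 = 553 + 1795 = 2348
Population now: 0–19=909, 20–39=664, 40–59=1299, 60+=2348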